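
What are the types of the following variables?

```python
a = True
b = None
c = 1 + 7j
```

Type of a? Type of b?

a is bool; b is NoneType

bool, NoneType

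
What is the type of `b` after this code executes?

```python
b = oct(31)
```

oct() returns str representation

str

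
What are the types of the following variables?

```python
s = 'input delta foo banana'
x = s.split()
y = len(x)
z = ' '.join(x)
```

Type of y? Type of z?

len() returns int; str.join() returns str

int, str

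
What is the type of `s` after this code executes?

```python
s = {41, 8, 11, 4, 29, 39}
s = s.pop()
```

Popping from a set of ints returns int

int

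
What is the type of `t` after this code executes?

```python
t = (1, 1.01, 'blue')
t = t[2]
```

Index 2 of tuple is 'blue' which is str

str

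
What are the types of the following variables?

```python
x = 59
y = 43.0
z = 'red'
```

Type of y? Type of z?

y is float; z is str

float, str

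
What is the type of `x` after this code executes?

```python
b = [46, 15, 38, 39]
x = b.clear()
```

list.clear() returns None

NoneType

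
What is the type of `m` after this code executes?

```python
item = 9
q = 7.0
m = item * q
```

int * float returns float (9 * 7.0 = 63.0)

float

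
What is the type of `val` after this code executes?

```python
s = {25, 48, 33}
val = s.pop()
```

Popping from a set of ints returns int

int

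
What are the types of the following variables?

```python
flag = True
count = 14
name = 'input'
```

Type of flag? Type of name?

flag is bool; name is str

bool, str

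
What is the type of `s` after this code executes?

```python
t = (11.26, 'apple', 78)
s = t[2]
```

Index 2 of tuple is 78 which is int

int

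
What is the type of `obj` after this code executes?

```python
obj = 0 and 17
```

'and' returns the first falsy value (0, which is int)

int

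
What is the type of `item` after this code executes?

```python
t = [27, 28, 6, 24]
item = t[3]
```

Indexing a list of ints returns int (t[3] = 24)

int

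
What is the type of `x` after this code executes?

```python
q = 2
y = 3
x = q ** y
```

int ** positive int returns int (2 ** 3 = 8)

int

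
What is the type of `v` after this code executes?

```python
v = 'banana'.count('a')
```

str.count() returns int

int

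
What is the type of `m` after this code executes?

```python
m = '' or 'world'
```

'or' returns first truthy value ('world', which is str)

str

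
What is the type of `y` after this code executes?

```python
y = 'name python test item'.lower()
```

str.lower() returns str

str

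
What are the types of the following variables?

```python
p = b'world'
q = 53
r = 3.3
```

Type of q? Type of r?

q is int; r is float

int, float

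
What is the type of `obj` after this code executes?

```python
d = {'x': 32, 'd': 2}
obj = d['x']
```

Accessing dict[str, int] with key 'x' returns int value 32

int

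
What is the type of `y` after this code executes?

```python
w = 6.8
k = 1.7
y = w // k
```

float // float returns float (floor division preserves float type)

float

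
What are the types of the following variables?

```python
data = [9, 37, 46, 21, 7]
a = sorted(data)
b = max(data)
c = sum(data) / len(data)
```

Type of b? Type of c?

max of ints returns int; int / int returns float

int, float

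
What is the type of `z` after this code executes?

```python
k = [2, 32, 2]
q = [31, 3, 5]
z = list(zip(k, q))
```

list(zip(...)) returns a list of tuples

list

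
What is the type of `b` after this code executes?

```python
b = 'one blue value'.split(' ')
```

str.split() returns list

list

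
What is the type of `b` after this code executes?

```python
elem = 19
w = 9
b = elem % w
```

int % int returns int (19 % 9 = 1)

int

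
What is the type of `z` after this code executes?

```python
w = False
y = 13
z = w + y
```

bool + int returns int (False is 0, so 0 + 13 = 13)

int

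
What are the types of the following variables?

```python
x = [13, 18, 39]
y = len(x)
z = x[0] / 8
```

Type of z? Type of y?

int / int returns float; len() returns int

float, int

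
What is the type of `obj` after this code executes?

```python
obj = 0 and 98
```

'and' returns the first falsy value (0, which is int)

int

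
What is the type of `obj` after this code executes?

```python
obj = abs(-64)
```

abs() of int returns int

int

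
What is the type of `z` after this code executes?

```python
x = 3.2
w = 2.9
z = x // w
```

float // float returns float (floor division preserves float type)

float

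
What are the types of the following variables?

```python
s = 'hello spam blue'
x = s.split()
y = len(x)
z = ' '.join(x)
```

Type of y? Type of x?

len() returns int; str.split() returns list

int, list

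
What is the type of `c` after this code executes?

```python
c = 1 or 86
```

'or' returns the first truthy value (1, which is int)

int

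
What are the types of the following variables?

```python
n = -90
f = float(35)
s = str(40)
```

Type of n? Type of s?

n is int; s is str

int, str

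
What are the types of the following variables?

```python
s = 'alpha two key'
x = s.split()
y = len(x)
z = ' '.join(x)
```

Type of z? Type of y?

str.join() returns str; len() returns int

str, int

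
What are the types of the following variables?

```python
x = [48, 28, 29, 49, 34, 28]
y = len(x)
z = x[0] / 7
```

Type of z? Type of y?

int / int returns float; len() returns int

float, int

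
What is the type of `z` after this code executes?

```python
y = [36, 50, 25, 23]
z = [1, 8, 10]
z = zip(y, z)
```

zip() returns a zip iterator object

zip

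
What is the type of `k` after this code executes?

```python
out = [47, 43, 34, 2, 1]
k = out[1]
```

Indexing a list of ints returns int (out[1] = 43)

int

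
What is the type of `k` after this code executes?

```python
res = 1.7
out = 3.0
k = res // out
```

float // float returns float (floor division preserves float type)

float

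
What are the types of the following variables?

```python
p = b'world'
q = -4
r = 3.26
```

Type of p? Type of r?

p is bytes; r is float

bytes, float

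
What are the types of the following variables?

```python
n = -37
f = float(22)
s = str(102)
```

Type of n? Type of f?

n is int; f is float

int, float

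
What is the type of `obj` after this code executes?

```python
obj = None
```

None has type NoneType

NoneType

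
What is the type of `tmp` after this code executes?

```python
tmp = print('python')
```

print() returns None

NoneType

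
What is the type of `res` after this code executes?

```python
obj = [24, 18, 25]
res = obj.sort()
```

list.sort() returns None (sorts in place)

NoneType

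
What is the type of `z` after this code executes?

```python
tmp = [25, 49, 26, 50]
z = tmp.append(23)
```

list.append() returns None (mutates in place)

NoneType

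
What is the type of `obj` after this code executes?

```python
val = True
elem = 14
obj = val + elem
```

bool + int returns int (True is 1, so 1 + 14 = 15)

int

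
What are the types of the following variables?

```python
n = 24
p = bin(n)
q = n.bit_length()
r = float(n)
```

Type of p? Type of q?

bin() returns str; int.bit_length() returns int

str, int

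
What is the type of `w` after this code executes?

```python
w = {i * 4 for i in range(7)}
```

A set comprehension {expr for x in iterable} produces a set

set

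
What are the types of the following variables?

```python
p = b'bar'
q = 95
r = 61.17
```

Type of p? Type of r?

p is bytes; r is float

bytes, float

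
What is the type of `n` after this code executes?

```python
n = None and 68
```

'and' returns first falsy value (None)

NoneType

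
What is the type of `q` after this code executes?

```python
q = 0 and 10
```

'and' returns the first falsy value (0, which is int)

int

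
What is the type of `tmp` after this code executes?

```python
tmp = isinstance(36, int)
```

isinstance() returns bool

bool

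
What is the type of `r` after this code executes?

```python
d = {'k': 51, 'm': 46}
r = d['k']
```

Accessing dict[str, int] with key 'k' returns int value 51

int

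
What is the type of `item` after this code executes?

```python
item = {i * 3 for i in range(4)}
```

A set comprehension {expr for x in iterable} produces a set

set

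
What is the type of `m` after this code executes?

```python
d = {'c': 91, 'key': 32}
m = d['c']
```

Accessing dict[str, int] with key 'c' returns int value 91

int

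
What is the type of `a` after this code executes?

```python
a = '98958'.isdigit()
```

str.isdigit() returns bool

bool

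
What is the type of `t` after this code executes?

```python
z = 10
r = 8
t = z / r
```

int / int always returns float in Python 3 (10 / 8 = 1.25)

float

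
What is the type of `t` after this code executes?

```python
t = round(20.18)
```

round() with no ndigits arg returns int

int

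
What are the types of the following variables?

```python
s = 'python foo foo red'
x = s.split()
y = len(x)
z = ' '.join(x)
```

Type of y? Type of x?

len() returns int; str.split() returns list

int, list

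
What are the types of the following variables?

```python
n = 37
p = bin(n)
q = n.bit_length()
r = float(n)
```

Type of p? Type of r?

bin() returns str; float() returns float

str, float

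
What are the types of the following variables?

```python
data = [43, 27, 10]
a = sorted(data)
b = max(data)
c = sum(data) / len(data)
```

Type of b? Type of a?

max of ints returns int; sorted() returns list

int, list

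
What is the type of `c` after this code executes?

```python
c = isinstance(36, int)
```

isinstance() returns bool

bool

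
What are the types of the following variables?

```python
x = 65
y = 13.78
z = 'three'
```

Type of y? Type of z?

y is float; z is str

float, str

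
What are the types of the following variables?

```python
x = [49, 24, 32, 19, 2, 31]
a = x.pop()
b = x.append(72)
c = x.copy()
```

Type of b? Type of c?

list.append() returns None; list.copy() returns list

NoneType, list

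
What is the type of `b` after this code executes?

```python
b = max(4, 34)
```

max() of ints returns int

int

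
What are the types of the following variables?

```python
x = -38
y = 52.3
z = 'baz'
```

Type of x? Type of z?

x is int; z is str

int, str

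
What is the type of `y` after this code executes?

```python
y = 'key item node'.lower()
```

str.lower() returns str

str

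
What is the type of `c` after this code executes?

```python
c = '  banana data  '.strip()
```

str.strip() returns str

str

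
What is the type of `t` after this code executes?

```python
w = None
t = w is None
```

'is' comparison returns bool

bool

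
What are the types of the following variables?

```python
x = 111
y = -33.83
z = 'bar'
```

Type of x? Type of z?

x is int; z is str

int, str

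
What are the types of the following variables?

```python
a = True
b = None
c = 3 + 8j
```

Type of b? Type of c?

b is NoneType; c is complex

NoneType, complex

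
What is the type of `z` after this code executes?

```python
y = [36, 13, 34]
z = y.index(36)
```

list.index() returns int

int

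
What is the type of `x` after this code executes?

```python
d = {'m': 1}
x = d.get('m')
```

dict.get() returns the value (int) when key is found

int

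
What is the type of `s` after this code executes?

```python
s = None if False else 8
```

Ternary: condition is False, else branch (8) taken → int

int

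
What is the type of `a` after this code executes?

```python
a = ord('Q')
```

ord() returns int (Unicode code point)

int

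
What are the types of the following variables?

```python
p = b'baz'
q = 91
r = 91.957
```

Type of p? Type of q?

p is bytes; q is int

bytes, int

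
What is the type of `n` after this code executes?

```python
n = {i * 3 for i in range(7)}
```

A set comprehension {expr for x in iterable} produces a set

set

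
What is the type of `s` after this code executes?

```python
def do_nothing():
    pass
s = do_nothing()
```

A function with no return statement returns None

NoneType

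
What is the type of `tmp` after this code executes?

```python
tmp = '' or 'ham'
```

'or' returns first truthy value ('ham', which is str)

str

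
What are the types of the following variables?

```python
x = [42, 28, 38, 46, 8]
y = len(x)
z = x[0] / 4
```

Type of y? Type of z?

len() returns int; int / int returns float

int, float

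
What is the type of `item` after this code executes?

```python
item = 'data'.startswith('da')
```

str.startswith() returns bool

bool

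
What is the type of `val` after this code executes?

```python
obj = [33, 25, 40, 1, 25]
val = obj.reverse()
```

list.reverse() returns None

NoneType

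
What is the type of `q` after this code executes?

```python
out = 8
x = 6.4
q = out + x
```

int + float returns float (8 + 6.4 = 14.4)

float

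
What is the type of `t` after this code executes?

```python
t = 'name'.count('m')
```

str.count() returns int

int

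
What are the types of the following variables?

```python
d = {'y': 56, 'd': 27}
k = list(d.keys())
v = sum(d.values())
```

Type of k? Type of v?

list(...) returns list; sum of int values returns int

list, int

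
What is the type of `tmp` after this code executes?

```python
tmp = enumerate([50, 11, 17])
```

enumerate() returns an enumerate iterator object

enumerate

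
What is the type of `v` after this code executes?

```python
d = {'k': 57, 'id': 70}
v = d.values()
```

.values() returns a dict_values view object

dict_values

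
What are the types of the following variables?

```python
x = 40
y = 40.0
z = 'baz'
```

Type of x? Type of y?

x is int; y is float

int, float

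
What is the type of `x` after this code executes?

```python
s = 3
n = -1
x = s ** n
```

int ** negative int returns float

float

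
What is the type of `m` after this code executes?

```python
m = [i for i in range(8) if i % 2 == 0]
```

A list comprehension [...] produces a list

list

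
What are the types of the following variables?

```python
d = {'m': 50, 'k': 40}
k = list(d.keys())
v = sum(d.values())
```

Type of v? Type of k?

sum of int values returns int; list(...) returns list

int, list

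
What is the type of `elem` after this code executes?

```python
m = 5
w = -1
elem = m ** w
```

int ** negative int returns float

float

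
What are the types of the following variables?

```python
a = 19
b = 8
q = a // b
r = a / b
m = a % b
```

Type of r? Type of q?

int / int returns float; int // int returns int

float, int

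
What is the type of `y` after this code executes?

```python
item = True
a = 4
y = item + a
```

bool + int returns int (True is 1, so 1 + 4 = 5)

int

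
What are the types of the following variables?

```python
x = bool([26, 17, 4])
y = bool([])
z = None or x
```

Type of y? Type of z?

bool() returns bool; None or <bool> returns the bool

bool, bool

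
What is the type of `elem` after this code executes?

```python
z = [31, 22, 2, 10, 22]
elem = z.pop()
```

list.pop() returns the popped element (int here)

int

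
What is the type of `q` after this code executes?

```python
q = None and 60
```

'and' returns first falsy value (None)

NoneType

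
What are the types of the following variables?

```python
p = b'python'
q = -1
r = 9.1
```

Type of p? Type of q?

p is bytes; q is int

bytes, int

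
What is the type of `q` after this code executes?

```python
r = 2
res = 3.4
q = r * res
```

int * float returns float (2 * 3.4 = 6.8)

float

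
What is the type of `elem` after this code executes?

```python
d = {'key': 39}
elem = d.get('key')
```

dict.get() returns the value (int) when key is found

int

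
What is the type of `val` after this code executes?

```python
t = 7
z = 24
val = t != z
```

Comparison operators return bool

bool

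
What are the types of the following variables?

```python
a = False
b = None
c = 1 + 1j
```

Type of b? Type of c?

b is NoneType; c is complex

NoneType, complex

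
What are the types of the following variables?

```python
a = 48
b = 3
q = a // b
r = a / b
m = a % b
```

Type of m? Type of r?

int % int returns int; int / int returns float

int, float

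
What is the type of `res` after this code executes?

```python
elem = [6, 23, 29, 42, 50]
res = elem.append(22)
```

list.append() returns None (mutates in place)

NoneType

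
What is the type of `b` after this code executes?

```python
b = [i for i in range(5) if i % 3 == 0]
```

A list comprehension [...] produces a list

list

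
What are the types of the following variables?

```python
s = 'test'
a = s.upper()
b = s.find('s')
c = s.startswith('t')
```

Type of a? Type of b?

str.upper() returns str; str.find() returns int

str, int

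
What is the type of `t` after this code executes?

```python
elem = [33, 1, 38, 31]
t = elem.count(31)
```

list.count() returns int

int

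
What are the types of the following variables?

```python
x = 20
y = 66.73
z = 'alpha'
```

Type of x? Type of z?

x is int; z is str

int, str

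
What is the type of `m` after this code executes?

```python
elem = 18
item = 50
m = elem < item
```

Comparison operators return bool

bool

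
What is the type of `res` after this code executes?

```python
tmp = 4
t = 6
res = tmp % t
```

int % int returns int (4 % 6 = 4)

int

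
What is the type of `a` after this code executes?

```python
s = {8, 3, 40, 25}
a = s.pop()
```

Popping from a set of ints returns int

int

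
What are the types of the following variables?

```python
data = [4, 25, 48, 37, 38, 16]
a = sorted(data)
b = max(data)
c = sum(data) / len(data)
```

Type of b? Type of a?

max of ints returns int; sorted() returns list

int, list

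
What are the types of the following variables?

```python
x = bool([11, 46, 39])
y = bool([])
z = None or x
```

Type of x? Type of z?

bool() returns bool; None or <bool> returns the bool

bool, bool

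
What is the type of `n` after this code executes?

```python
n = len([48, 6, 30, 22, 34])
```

len() always returns int

int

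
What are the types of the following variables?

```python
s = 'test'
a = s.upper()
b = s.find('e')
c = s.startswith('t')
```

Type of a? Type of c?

str.upper() returns str; str.startswith() returns bool

str, bool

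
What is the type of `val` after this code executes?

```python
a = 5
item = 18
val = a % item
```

int % int returns int (5 % 18 = 5)

int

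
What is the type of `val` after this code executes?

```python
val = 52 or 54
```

'or' returns the first truthy value (52, which is int)

int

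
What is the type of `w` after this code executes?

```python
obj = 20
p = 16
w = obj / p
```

int / int always returns float in Python 3 (20 / 16 = 1.25)

float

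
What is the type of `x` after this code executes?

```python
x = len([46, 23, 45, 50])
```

len() always returns int

int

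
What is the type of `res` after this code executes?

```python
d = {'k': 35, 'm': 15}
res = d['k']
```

Accessing dict[str, int] with key 'k' returns int value 35

int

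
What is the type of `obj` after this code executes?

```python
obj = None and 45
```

'and' returns first falsy value (None)

NoneType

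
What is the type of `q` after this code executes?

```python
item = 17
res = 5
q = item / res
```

int / int always returns float in Python 3 (17 / 5 = 3.4)

float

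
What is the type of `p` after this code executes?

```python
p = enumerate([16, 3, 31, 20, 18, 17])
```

enumerate() returns an enumerate iterator object

enumerate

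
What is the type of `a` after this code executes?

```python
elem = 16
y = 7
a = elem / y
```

int / int always returns float in Python 3 (16 / 7 = 2.28571)

float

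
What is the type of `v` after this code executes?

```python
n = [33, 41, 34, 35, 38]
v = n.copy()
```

list.copy() returns list

list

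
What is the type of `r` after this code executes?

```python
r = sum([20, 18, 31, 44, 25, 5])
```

sum() of ints returns int

int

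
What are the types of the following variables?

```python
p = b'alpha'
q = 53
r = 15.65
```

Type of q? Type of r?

q is int; r is float

int, float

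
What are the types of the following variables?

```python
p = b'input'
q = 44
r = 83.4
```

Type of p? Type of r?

p is bytes; r is float

bytes, float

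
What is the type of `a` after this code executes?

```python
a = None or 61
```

'or' with None returns the other value (61, int)

int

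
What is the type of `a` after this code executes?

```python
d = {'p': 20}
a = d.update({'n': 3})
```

dict.update() returns None

NoneType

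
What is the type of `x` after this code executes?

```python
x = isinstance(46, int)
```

isinstance() returns bool

bool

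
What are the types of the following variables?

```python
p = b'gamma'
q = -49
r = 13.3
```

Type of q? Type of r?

q is int; r is float

int, float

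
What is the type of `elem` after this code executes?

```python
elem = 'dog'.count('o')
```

str.count() returns int

int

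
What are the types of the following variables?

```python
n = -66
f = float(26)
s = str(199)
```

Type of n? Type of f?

n is int; f is float

int, float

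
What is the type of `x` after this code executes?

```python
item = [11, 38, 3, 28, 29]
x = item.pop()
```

list.pop() returns the popped element (int here)

int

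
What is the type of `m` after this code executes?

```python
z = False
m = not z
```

'not' always returns bool

bool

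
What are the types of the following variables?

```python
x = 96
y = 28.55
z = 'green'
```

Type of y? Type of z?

y is float; z is str

float, str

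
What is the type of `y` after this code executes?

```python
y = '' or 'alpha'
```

'or' returns first truthy value ('alpha', which is str)

str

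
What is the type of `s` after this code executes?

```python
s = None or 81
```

'or' with None returns the other value (81, int)

int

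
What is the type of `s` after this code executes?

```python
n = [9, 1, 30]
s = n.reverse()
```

list.reverse() returns None

NoneType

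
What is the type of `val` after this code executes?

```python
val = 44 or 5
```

'or' returns the first truthy value (44, which is int)

int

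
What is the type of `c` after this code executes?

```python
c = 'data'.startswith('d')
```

str.startswith() returns bool

bool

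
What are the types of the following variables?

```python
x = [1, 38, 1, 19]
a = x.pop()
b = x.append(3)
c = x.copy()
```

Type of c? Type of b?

list.copy() returns list; list.append() returns None

list, NoneType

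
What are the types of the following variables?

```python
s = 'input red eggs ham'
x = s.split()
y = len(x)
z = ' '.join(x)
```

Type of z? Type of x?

str.join() returns str; str.split() returns list

str, list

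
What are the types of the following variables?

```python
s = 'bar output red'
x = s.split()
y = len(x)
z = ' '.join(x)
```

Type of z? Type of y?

str.join() returns str; len() returns int

str, int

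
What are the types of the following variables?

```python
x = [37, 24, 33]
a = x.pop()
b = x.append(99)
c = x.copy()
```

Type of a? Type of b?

list.pop() returns the element (int); list.append() returns None

int, NoneType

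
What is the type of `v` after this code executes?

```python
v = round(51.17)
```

round() with no ndigits arg returns int

int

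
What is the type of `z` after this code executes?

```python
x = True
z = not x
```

'not' always returns bool

bool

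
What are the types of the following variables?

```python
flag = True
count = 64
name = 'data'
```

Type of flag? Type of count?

flag is bool; count is int

bool, int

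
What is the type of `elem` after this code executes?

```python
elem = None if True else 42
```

Ternary: condition is True, if branch (None) taken → NoneType

NoneType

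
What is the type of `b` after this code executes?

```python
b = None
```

None has type NoneType

NoneType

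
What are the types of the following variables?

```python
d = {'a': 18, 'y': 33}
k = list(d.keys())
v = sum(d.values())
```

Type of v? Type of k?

sum of int values returns int; list(...) returns list

int, list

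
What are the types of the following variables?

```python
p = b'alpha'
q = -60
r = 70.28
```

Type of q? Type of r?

q is int; r is float

int, float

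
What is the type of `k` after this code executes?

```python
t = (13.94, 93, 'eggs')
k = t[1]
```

Index 1 of tuple is 93 which is int

int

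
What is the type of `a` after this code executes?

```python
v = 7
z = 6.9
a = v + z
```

int + float returns float (7 + 6.9 = 13.9)

float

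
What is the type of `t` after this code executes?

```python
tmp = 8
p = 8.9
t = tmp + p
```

int + float returns float (8 + 8.9 = 16.9)

float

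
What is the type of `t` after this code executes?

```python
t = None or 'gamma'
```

'or' with None returns the other value ('gamma', str)

str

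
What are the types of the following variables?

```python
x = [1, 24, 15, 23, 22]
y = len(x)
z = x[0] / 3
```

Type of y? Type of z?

len() returns int; int / int returns float

int, float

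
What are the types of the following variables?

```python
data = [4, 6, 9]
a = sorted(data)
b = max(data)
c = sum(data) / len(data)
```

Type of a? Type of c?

sorted() returns list; int / int returns float

list, float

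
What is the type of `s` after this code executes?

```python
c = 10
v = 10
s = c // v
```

int // int returns int (10 // 10 = 1)

int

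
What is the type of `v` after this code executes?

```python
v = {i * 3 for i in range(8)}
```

A set comprehension {expr for x in iterable} produces a set

set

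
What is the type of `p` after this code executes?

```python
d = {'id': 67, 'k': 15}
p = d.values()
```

.values() returns a dict_values view object

dict_values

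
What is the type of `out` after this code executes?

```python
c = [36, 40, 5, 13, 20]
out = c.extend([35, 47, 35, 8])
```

list.extend() returns None

NoneType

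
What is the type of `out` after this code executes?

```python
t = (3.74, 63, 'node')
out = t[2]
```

Index 2 of tuple is 'node' which is str

str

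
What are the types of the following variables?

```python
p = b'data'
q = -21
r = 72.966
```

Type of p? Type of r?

p is bytes; r is float

bytes, float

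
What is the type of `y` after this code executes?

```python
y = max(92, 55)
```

max() of ints returns int

int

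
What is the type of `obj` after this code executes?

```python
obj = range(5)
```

range() returns a range object

range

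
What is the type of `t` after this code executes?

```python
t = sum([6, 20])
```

sum() of ints returns int

int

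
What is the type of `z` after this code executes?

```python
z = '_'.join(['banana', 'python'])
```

str.join() returns str

str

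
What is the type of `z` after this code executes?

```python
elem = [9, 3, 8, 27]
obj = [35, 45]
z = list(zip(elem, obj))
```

list(zip(...)) returns a list of tuples

list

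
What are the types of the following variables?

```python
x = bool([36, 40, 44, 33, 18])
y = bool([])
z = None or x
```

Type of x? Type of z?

bool() returns bool; None or <bool> returns the bool

bool, bool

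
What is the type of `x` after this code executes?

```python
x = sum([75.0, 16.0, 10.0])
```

sum() of floats returns float

float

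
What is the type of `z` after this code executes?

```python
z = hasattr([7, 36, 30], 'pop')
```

hasattr() returns bool

bool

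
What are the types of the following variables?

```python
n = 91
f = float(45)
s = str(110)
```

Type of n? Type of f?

n is int; f is float

int, float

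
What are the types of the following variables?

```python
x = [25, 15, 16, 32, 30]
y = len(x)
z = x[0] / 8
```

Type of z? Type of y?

int / int returns float; len() returns int

float, int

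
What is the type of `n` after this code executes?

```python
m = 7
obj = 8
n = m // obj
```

int // int returns int (7 // 8 = 0)

int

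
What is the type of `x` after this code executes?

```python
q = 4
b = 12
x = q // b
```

int // int returns int (4 // 12 = 0)

int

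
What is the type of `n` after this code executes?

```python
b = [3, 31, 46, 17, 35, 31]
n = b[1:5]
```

Slicing a list always returns a list

list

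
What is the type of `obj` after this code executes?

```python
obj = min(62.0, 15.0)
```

min() of floats returns float

float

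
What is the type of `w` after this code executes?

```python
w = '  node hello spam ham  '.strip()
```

str.strip() returns str

str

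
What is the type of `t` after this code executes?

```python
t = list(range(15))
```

list(range(...)) returns list

list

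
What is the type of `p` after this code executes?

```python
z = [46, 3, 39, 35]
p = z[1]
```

Indexing a list of ints returns int (z[1] = 3)

int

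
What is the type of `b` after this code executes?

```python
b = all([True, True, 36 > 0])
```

all() returns bool

bool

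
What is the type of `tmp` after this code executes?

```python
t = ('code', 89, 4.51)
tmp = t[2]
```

Index 2 of tuple is 4.51 which is float

float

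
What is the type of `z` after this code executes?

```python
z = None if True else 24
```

Ternary: condition is True, if branch (None) taken → NoneType

NoneType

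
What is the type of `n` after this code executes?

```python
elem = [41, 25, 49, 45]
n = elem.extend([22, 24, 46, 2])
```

list.extend() returns None

NoneType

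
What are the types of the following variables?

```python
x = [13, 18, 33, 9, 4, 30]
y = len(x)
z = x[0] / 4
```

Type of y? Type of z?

len() returns int; int / int returns float

int, float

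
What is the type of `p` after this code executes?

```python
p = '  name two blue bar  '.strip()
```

str.strip() returns str

str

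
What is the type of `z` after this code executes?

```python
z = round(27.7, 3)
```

round() with ndigits arg returns float

float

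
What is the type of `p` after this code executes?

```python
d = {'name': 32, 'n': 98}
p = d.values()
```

.values() returns a dict_values view object

dict_values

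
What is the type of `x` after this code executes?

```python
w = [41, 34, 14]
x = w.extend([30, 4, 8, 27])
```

list.extend() returns None

NoneType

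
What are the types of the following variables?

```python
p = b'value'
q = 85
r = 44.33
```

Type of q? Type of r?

q is int; r is float

int, float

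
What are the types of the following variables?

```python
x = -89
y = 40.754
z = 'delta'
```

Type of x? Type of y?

x is int; y is float

int, float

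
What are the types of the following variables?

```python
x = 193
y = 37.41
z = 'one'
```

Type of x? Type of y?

x is int; y is float

int, float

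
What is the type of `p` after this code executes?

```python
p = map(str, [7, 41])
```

map() returns a map iterator object

map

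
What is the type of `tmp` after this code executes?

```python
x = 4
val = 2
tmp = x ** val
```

int ** positive int returns int (4 ** 2 = 16)

int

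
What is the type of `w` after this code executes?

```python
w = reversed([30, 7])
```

reversed() on a list returns a list_reverseiterator

list_reverseiterator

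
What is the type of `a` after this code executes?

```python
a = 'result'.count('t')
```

str.count() returns int

int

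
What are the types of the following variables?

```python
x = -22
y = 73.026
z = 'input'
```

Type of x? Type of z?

x is int; z is str

int, str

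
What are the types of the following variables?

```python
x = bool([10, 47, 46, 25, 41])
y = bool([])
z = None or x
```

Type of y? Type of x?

bool() returns bool; bool() returns bool

bool, bool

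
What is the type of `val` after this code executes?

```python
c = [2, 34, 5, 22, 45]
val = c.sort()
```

list.sort() returns None (sorts in place)

NoneType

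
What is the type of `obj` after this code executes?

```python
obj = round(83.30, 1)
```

round() with ndigits arg returns float

float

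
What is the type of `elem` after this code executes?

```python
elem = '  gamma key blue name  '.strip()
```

str.strip() returns str

str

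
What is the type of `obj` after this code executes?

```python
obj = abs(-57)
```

abs() of int returns int

int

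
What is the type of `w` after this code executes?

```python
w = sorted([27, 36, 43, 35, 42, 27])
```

sorted() always returns list

list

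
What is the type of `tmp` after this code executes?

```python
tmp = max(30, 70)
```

max() of ints returns int

int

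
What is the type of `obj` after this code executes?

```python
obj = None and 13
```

'and' returns first falsy value (None)

NoneType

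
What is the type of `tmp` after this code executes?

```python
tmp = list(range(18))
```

list(range(...)) returns list

list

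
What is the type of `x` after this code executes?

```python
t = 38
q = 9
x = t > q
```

Comparison operators return bool

bool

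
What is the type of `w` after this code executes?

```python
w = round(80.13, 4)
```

round() with ndigits arg returns float

float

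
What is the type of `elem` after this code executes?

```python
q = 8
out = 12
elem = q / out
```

int / int always returns float in Python 3 (8 / 12 = 0.666667)

float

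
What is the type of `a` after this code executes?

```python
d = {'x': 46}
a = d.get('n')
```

dict.get() returns None when key 'n' is not found and no default given

NoneType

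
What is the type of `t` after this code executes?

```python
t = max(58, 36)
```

max() of ints returns int

int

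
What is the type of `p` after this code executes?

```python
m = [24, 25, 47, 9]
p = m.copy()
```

list.copy() returns list

list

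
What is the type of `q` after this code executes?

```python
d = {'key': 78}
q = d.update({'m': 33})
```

dict.update() returns None

NoneType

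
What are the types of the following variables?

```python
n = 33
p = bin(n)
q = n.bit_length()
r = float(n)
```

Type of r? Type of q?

float() returns float; int.bit_length() returns int

float, int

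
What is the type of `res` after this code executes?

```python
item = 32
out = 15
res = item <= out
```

Comparison operators return bool

bool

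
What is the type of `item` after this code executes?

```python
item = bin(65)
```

bin() returns str representation

str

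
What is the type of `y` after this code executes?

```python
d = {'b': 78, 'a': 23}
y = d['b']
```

Accessing dict[str, int] with key 'b' returns int value 78

int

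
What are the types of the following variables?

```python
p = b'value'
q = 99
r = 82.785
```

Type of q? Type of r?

q is int; r is float

int, float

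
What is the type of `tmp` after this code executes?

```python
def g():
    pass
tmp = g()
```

A function with no return statement returns None

NoneType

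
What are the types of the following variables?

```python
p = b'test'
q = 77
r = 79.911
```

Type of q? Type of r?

q is int; r is float

int, float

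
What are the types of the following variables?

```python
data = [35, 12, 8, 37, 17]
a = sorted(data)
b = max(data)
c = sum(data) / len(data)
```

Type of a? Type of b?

sorted() returns list; max of ints returns int

list, int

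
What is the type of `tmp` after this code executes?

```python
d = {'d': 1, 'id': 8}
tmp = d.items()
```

dict.items() returns a dict_items view

dict_items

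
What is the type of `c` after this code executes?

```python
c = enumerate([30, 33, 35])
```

enumerate() returns an enumerate iterator object

enumerate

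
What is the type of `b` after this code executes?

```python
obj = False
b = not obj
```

'not' always returns bool

bool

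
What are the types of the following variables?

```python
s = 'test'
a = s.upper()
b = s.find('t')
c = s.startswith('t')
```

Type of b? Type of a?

str.find() returns int; str.upper() returns str

int, str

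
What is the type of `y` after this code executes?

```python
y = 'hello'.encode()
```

str.encode() returns bytes

bytes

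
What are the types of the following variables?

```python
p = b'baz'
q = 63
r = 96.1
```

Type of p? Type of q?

p is bytes; q is int

bytes, int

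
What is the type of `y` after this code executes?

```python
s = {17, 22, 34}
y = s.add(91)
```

set.add() returns None (mutates in place)

NoneType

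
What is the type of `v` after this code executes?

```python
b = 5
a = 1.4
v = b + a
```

int + float returns float (5 + 1.4 = 6.4)

float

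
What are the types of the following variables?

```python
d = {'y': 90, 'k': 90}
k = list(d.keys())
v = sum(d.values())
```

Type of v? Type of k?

sum of int values returns int; list(...) returns list

int, list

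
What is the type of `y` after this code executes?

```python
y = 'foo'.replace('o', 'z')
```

str.replace() returns str

str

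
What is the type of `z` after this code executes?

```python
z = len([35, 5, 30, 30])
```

len() always returns int

int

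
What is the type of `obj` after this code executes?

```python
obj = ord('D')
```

ord() returns int (Unicode code point)

int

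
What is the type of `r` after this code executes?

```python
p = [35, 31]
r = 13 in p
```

'in' operator returns bool

bool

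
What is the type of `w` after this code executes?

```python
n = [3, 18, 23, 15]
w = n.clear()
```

list.clear() returns None

NoneType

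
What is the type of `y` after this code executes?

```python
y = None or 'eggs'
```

'or' with None returns the other value ('eggs', str)

str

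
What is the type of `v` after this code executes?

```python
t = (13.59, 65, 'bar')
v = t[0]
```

Index 0 of tuple is 13.59 which is float

float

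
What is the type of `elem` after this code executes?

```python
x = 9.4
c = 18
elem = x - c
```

float - int returns float (9.4 - 18 = -8.6)

float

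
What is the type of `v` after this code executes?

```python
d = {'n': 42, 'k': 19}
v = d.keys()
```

.keys() returns a dict_keys view object

dict_keys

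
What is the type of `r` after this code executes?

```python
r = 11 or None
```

'or' returns first truthy value (11, int)

int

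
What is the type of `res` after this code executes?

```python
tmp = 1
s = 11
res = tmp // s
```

int // int returns int (1 // 11 = 0)

int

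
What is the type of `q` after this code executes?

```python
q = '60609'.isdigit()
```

str.isdigit() returns bool

bool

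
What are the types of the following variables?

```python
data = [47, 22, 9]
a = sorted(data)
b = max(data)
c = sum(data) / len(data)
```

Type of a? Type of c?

sorted() returns list; int / int returns float

list, float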